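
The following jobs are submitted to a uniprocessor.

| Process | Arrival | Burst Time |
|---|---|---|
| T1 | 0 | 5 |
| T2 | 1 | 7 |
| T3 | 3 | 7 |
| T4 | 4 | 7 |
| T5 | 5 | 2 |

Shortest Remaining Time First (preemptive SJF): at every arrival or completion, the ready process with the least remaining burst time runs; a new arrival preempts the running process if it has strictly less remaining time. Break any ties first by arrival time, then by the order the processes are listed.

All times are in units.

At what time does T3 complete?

21

Gantt: | T1 0-5 | T5 5-7 | T2 7-14 | T3 14-21 | T4 21-28 |
Completion: T1=5  T2=14  T3=21  T4=28  T5=7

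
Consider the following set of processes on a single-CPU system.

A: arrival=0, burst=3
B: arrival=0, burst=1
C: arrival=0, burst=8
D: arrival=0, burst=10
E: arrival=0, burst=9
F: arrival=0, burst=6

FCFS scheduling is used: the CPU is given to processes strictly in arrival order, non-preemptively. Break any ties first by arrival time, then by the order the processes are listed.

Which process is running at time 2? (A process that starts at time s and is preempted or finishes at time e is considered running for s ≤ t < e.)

A

Schedule: | A 0-3 | B 3-4 | C 4-12 | D 12-22 | E 22-31 | F 31-37 |
Completion: A=3  B=4  C=12  D=22  E=31  F=37
Turnaround (C−A): A=3  B=4  C=12  D=22  E=31  F=37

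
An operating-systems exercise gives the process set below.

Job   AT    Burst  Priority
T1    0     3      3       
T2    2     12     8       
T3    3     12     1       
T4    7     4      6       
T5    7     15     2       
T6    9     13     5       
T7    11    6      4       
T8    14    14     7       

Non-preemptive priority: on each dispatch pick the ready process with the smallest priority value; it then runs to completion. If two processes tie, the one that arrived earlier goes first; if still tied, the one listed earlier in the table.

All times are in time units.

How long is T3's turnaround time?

12

Gantt: | T1 0-3 | T3 3-15 | T5 15-30 | T7 30-36 | T6 36-49 | T4 49-53 | T8 53-67 | T2 67-79 |
Completion: T1=3  T2=79  T3=15  T4=53  T5=30  T6=49  T7=36  T8=67
Turnaround (C−A): T1=3  T2=77  T3=12  T4=46  T5=23  T6=40  T7=25  T8=53
Turnaround(T3) = completion − arrival = 15 − 3 = 12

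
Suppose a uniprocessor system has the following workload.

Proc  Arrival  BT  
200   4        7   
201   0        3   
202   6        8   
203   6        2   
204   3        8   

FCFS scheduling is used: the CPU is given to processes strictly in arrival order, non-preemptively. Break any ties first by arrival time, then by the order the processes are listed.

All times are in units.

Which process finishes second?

Timeline: | 201 0-3 | 204 3-11 | 200 11-18 | 202 18-26 | 203 26-28 |
Completion: 200=18  201=3  202=26  203=28  204=11
Turnaround (C−A): 200=14  201=3  202=20  203=22  204=8
Finish order: 201 → 204 → 200 → 202 → 203

204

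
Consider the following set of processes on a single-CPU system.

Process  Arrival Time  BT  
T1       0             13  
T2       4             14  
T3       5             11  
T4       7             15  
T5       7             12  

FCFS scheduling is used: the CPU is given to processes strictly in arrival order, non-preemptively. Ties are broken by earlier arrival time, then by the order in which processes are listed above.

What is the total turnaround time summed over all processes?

Gantt: | T1 0-13 | T2 13-27 | T3 27-38 | T4 38-53 | T5 53-65 |
Completion: T1=13  T2=27  T3=38  T4=53  T5=65
Turnaround (C−A): T1=13  T2=23  T3=33  T4=46  T5=58
Turnaround = completion − arrival: T1=13, T2=23, T3=33, T4=46, T5=58
Total turnaround = 13 + 23 + 33 + 46 + 58 = 173

173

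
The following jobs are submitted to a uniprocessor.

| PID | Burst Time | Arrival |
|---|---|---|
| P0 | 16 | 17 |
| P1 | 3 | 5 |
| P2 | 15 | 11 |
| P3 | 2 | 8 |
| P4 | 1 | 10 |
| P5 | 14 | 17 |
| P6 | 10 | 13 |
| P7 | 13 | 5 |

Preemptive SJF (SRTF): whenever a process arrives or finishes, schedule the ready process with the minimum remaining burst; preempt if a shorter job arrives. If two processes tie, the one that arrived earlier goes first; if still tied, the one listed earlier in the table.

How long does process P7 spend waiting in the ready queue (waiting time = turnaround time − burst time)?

16

Timeline: | idle 0-5 | P1 5-8 | P3 8-10 | P4 10-11 | P7 11-13 | P6 13-23 | P7 23-34 | P5 34-48 | P2 48-63 | P0 63-79 |
Completion: P0=79  P1=8  P2=63  P3=10  P4=11  P5=48  P6=23  P7=34
Turnaround (C−A): P0=62  P1=3  P2=52  P3=2  P4=1  P5=31  P6=10  P7=29
Waiting(P7) = turnaround − burst = 29 − 13 = 16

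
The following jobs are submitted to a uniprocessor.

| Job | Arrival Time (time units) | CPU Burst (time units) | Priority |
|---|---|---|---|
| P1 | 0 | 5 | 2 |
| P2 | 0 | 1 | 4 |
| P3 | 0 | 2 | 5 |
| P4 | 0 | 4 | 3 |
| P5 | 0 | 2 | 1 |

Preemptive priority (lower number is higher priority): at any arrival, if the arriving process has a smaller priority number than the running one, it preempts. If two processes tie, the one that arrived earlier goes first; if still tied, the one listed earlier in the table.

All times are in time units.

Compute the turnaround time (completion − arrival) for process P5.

2

Gantt: | P5 0-2 | P1 2-7 | P4 7-11 | P2 11-12 | P3 12-14 |
Completion: P1=7  P2=12  P3=14  P4=11  P5=2
Turnaround (C−A): P1=7  P2=12  P3=14  P4=11  P5=2
Turnaround(P5) = completion − arrival = 2 − 0 = 2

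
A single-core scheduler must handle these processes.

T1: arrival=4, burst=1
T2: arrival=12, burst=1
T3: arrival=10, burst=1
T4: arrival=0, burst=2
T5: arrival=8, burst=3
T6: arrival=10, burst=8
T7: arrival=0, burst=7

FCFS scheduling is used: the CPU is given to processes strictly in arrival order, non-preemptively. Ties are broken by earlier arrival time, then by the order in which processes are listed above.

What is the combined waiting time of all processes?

Schedule: | T4 0-2 | T7 2-9 | T1 9-10 | T5 10-13 | T3 13-14 | T6 14-22 | T2 22-23 |
Completion: T1=10  T2=23  T3=14  T4=2  T5=13  T6=22  T7=9
Waiting = turnaround − burst: T1=5, T2=10, T3=3, T4=0, T5=2, T6=4, T7=2
Total waiting = 5 + 10 + 3 + 0 + 2 + 4 + 2 = 26

26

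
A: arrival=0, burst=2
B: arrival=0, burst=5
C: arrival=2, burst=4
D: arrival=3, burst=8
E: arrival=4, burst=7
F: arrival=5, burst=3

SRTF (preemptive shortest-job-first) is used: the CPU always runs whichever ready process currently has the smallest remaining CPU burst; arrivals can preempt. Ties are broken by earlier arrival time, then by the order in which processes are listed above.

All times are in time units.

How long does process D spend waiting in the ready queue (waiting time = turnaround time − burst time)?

18

Timeline: | A 0-2 | C 2-6 | F 6-9 | B 9-14 | E 14-21 | D 21-29 |
Completion: A=2  B=14  C=6  D=29  E=21  F=9
Turnaround (C−A): A=2  B=14  C=4  D=26  E=17  F=4
Waiting(D) = turnaround − burst = 26 − 8 = 18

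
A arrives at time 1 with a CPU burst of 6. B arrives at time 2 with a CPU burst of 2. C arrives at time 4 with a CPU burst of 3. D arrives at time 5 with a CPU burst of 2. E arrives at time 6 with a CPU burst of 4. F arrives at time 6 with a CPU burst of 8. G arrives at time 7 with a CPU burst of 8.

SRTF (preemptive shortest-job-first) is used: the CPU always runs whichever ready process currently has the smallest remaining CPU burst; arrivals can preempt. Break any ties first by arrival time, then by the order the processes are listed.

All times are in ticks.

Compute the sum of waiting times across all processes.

Timeline: | idle 0-1 | A 1-2 | B 2-4 | C 4-7 | D 7-9 | E 9-13 | A 13-18 | F 18-26 | G 26-34 |
Completion: A=18  B=4  C=7  D=9  E=13  F=26  G=34
Waiting = turnaround − burst: A=11, B=0, C=0, D=2, E=3, F=12, G=19
Total waiting = 11 + 0 + 0 + 2 + 3 + 12 + 19 = 47

47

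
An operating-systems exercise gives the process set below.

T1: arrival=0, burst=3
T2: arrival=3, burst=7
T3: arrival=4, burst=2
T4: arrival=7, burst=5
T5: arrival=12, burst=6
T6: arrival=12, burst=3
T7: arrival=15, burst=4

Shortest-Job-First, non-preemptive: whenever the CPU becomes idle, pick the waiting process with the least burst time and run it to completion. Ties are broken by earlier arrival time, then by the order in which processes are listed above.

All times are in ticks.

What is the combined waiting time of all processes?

Timeline: | T1 0-3 | T2 3-10 | T3 10-12 | T6 12-15 | T7 15-19 | T4 19-24 | T5 24-30 |
Completion: T1=3  T2=10  T3=12  T4=24  T5=30  T6=15  T7=19
Turnaround (C−A): T1=3  T2=7  T3=8  T4=17  T5=18  T6=3  T7=4
Waiting = turnaround − burst: T1=0, T2=0, T3=6, T4=12, T5=12, T6=0, T7=0
Total waiting = 0 + 0 + 6 + 12 + 12 + 0 + 0 = 30

30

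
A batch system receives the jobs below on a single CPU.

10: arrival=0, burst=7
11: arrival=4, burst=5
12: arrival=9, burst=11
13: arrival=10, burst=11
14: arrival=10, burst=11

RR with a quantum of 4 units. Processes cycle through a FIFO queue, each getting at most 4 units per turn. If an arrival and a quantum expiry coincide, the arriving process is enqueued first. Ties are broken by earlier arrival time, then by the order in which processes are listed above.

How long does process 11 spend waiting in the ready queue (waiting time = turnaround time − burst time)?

3

Timeline: | 10 0-4 | 11 4-8 | 10 8-11 | 11 11-12 | 12 12-16 | 13 16-20 | 14 20-24 | 12 24-28 | 13 28-32 | 14 32-36 | 12 36-39 | 13 39-42 | 14 42-45 |
Completion: 10=11  11=12  12=39  13=42  14=45
Turnaround (C−A): 10=11  11=8  12=30  13=32  14=35
Waiting(11) = turnaround − burst = 8 − 5 = 3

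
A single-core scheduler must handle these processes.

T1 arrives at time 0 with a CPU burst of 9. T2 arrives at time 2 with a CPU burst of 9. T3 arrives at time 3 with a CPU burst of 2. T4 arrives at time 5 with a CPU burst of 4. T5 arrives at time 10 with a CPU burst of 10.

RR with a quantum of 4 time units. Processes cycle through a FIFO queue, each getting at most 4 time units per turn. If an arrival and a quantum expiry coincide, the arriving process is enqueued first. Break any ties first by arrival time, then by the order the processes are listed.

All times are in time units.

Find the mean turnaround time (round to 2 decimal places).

19.40

Gantt: | T1 0-4 | T2 4-8 | T3 8-10 | T1 10-14 | T4 14-18 | T2 18-22 | T5 22-26 | T1 26-27 | T2 27-28 | T5 28-34 |
Completion: T1=27  T2=28  T3=10  T4=18  T5=34
Turnaround (C−A): T1=27  T2=26  T3=7  T4=13  T5=24
Turnaround times: T1=27, T2=26, T3=7, T4=13, T5=24
Average turnaround = (27+26+7+13+24) / 5 = 97/5 = 19.40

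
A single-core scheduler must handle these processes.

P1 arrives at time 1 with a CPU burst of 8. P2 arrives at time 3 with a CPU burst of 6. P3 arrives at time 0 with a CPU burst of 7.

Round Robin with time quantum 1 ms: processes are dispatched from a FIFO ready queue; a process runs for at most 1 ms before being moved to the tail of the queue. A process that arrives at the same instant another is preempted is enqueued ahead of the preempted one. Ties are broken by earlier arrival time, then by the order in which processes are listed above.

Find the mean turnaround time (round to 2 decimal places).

Timeline: | P3 0-1 | P1 1-2 | P3 2-3 | P1 3-4 | P2 4-5 | P3 5-6 | P1 6-7 | P2 7-8 | P3 8-9 | P1 9-10 | P2 10-11 | P3 11-12 | P1 12-13 | P2 13-14 | P3 14-15 | P1 15-16 | P2 16-17 | P3 17-18 | P1 18-19 | P2 19-20 | P1 20-21 |
Completion: P1=21  P2=20  P3=18
Turnaround (C−A): P1=20  P2=17  P3=18
Turnaround times: P1=20, P2=17, P3=18
Average turnaround = (20+17+18) / 3 = 55/3 = 18.33

18.33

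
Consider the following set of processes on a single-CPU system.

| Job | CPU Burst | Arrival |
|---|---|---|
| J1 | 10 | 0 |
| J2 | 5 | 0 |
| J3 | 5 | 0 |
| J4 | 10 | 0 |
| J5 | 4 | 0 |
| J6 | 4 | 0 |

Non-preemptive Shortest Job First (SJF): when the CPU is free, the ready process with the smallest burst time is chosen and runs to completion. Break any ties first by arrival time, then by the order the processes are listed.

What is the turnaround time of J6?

8

Gantt: | J5 0-4 | J6 4-8 | J2 8-13 | J3 13-18 | J1 18-28 | J4 28-38 |
Completion: J1=28  J2=13  J3=18  J4=38  J5=4  J6=8
Turnaround(J6) = completion − arrival = 8 − 0 = 8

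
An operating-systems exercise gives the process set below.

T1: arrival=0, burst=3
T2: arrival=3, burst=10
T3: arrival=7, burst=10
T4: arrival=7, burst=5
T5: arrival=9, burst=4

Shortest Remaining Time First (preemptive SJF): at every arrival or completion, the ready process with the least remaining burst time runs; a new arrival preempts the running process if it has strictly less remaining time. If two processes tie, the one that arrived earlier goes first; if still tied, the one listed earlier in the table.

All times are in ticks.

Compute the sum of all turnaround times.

Timeline: | T1 0-3 | T2 3-7 | T4 7-12 | T5 12-16 | T2 16-22 | T3 22-32 |
Completion: T1=3  T2=22  T3=32  T4=12  T5=16
Turnaround (C−A): T1=3  T2=19  T3=25  T4=5  T5=7
Turnaround = completion − arrival: T1=3, T2=19, T3=25, T4=5, T5=7
Total turnaround = 3 + 19 + 25 + 5 + 7 = 59

59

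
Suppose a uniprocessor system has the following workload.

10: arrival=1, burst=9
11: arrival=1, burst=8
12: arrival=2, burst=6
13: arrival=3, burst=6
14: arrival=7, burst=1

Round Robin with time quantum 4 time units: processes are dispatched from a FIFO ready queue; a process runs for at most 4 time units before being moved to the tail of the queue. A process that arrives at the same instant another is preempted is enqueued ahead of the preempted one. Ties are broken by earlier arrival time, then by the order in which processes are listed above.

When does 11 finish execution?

26

Gantt: | idle 0-1 | 10 1-5 | 11 5-9 | 12 9-13 | 13 13-17 | 10 17-21 | 14 21-22 | 11 22-26 | 12 26-28 | 13 28-30 | 10 30-31 |
Completion: 10=31  11=26  12=28  13=30  14=22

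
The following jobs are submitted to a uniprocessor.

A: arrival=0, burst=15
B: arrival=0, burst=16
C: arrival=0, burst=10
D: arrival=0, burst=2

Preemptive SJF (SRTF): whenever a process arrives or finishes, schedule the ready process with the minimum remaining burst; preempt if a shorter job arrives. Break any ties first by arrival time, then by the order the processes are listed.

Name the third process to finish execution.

Timeline: | D 0-2 | C 2-12 | A 12-27 | B 27-43 |
Completion: A=27  B=43  C=12  D=2
Turnaround (C−A): A=27  B=43  C=12  D=2
Finish order: D → C → A → B

A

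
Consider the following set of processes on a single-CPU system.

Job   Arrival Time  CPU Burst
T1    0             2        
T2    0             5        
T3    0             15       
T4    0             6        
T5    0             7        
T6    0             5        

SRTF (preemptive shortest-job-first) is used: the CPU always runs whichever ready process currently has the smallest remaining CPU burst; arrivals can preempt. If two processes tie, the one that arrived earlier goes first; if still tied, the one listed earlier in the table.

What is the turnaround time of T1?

Timeline: | T1 0-2 | T2 2-7 | T6 7-12 | T4 12-18 | T5 18-25 | T3 25-40 |
Completion: T1=2  T2=7  T3=40  T4=18  T5=25  T6=12
Turnaround (C−A): T1=2  T2=7  T3=40  T4=18  T5=25  T6=12
Turnaround(T1) = completion − arrival = 2 − 0 = 2

2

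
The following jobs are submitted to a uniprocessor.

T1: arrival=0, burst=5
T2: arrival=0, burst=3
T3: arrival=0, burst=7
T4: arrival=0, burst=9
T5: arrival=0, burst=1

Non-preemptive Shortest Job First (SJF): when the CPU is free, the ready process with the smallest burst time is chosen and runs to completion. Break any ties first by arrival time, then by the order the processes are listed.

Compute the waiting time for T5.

0

Timeline: | T5 0-1 | T2 1-4 | T1 4-9 | T3 9-16 | T4 16-25 |
Completion: T1=9  T2=4  T3=16  T4=25  T5=1
Waiting(T5) = turnaround − burst = 1 − 1 = 0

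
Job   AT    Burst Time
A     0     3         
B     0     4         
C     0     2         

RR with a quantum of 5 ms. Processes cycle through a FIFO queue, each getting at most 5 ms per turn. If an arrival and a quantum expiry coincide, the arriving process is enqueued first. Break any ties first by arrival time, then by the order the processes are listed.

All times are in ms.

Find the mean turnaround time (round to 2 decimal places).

6.33

Schedule: | A 0-3 | B 3-7 | C 7-9 |
Completion: A=3  B=7  C=9
Turnaround (C−A): A=3  B=7  C=9
Turnaround times: A=3, B=7, C=9
Average turnaround = (3+7+9) / 3 = 19/3 = 6.33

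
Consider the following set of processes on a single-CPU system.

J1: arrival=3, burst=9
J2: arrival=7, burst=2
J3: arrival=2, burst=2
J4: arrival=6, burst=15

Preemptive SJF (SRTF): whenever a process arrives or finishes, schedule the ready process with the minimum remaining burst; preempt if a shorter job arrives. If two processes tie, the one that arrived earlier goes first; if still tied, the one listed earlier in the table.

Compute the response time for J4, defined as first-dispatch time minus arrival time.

Gantt: | idle 0-2 | J3 2-4 | J1 4-7 | J2 7-9 | J1 9-15 | J4 15-30 |
Completion: J1=15  J2=9  J3=4  J4=30
Response(J4) = first start − arrival = 15 − 6 = 9

9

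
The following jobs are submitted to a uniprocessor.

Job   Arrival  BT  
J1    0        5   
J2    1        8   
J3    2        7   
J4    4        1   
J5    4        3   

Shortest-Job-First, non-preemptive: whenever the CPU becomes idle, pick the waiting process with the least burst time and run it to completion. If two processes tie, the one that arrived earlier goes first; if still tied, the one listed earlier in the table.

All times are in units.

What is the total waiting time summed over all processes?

Timeline: | J1 0-5 | J4 5-6 | J5 6-9 | J3 9-16 | J2 16-24 |
Completion: J1=5  J2=24  J3=16  J4=6  J5=9
Waiting = turnaround − burst: J1=0, J2=15, J3=7, J4=1, J5=2
Total waiting = 0 + 15 + 7 + 1 + 2 = 25

25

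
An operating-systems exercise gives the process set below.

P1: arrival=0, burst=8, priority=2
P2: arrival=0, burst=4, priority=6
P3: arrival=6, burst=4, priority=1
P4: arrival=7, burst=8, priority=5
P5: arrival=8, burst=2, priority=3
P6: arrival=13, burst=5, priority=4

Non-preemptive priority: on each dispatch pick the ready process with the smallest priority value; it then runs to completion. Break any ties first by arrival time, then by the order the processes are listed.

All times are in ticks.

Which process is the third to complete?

P5

Gantt: | P1 0-8 | P3 8-12 | P5 12-14 | P6 14-19 | P4 19-27 | P2 27-31 |
Completion: P1=8  P2=31  P3=12  P4=27  P5=14  P6=19
Turnaround (C−A): P1=8  P2=31  P3=6  P4=20  P5=6  P6=6
Finish order: P1 → P3 → P5 → P6 → P4 → P2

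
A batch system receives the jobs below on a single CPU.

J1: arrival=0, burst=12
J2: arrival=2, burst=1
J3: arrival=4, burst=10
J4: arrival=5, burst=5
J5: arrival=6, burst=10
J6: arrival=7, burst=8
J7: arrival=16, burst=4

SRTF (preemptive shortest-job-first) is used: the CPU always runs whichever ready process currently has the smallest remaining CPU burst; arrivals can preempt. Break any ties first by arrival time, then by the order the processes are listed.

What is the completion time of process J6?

30

Timeline: | J1 0-2 | J2 2-3 | J1 3-5 | J4 5-10 | J1 10-18 | J7 18-22 | J6 22-30 | J3 30-40 | J5 40-50 |
Completion: J1=18  J2=3  J3=40  J4=10  J5=50  J6=30  J7=22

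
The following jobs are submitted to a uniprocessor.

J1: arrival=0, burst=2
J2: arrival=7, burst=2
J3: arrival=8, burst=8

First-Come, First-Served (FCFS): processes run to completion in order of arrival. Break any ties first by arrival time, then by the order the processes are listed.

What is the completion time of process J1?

2

Gantt: | J1 0-2 | idle 2-7 | J2 7-9 | J3 9-17 |
Completion: J1=2  J2=9  J3=17
Turnaround (C−A): J1=2  J2=2  J3=9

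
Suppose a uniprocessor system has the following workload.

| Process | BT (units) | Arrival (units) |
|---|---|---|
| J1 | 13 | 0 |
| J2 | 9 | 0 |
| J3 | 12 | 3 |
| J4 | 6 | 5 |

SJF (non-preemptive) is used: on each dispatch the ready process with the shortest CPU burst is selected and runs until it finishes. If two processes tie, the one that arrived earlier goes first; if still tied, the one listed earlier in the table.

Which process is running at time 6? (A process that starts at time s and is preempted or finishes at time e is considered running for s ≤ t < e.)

Timeline: | J2 0-9 | J4 9-15 | J3 15-27 | J1 27-40 |
Completion: J1=40  J2=9  J3=27  J4=15
Turnaround (C−A): J1=40  J2=9  J3=24  J4=10

J2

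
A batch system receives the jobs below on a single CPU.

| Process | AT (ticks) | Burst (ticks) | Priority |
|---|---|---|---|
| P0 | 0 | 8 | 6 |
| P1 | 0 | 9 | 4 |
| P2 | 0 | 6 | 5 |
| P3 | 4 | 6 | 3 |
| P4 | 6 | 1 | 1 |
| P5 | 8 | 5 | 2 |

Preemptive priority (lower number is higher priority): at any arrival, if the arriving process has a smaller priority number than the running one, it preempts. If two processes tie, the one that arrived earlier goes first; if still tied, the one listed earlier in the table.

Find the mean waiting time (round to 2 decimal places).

11.00

Timeline: | P1 0-4 | P3 4-6 | P4 6-7 | P3 7-8 | P5 8-13 | P3 13-16 | P1 16-21 | P2 21-27 | P0 27-35 |
Completion: P0=35  P1=21  P2=27  P3=16  P4=7  P5=13
Waiting times: P0=27, P1=12, P2=21, P3=6, P4=0, P5=0
Average waiting = (27+12+21+6+0+0) / 6 = 66/6 = 11.00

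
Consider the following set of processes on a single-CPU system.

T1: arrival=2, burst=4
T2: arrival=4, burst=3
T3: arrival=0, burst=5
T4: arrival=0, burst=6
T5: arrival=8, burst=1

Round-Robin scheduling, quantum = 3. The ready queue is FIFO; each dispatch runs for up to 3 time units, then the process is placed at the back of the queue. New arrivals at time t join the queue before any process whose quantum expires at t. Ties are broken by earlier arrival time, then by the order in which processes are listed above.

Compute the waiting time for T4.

11

Timeline: | T3 0-3 | T4 3-6 | T1 6-9 | T3 9-11 | T2 11-14 | T4 14-17 | T5 17-18 | T1 18-19 |
Completion: T1=19  T2=14  T3=11  T4=17  T5=18
Turnaround (C−A): T1=17  T2=10  T3=11  T4=17  T5=10
Waiting(T4) = turnaround − burst = 17 − 6 = 11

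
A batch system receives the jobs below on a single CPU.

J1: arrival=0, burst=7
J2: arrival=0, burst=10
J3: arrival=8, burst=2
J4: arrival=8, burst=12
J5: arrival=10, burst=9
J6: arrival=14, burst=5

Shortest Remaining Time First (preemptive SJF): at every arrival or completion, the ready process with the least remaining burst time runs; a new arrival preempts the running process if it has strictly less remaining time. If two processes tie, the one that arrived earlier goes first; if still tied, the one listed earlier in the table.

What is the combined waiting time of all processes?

53

Gantt: | J1 0-7 | J2 7-8 | J3 8-10 | J2 10-19 | J6 19-24 | J5 24-33 | J4 33-45 |
Completion: J1=7  J2=19  J3=10  J4=45  J5=33  J6=24
Waiting = turnaround − burst: J1=0, J2=9, J3=0, J4=25, J5=14, J6=5
Total waiting = 0 + 9 + 0 + 25 + 14 + 5 = 53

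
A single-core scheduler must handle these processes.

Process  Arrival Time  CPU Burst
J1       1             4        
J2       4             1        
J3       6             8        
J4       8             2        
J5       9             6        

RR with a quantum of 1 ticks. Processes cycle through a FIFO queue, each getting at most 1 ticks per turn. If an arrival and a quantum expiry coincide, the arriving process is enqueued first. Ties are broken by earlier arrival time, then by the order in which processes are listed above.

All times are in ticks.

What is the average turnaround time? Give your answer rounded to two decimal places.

7.60

Gantt: | idle 0-1 | J1 1-4 | J2 4-5 | J1 5-6 | J3 6-8 | J4 8-9 | J3 9-10 | J5 10-11 | J4 11-12 | J3 12-13 | J5 13-14 | J3 14-15 | J5 15-16 | J3 16-17 | J5 17-18 | J3 18-19 | J5 19-20 | J3 20-21 | J5 21-22 |
Completion: J1=6  J2=5  J3=21  J4=12  J5=22
Turnaround (C−A): J1=5  J2=1  J3=15  J4=4  J5=13
Turnaround times: J1=5, J2=1, J3=15, J4=4, J5=13
Average turnaround = (5+1+15+4+13) / 5 = 38/5 = 7.60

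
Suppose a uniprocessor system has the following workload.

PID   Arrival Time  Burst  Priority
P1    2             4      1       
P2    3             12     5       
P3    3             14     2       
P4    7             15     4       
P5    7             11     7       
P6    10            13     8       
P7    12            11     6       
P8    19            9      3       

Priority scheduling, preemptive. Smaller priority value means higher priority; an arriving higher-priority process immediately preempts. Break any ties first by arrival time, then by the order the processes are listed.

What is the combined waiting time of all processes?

239

Gantt: | idle 0-2 | P1 2-6 | P3 6-20 | P8 20-29 | P4 29-44 | P2 44-56 | P7 56-67 | P5 67-78 | P6 78-91 |
Completion: P1=6  P2=56  P3=20  P4=44  P5=78  P6=91  P7=67  P8=29
Waiting = turnaround − burst: P1=0, P2=41, P3=3, P4=22, P5=60, P6=68, P7=44, P8=1
Total waiting = 0 + 41 + 3 + 22 + 60 + 68 + 44 + 1 = 239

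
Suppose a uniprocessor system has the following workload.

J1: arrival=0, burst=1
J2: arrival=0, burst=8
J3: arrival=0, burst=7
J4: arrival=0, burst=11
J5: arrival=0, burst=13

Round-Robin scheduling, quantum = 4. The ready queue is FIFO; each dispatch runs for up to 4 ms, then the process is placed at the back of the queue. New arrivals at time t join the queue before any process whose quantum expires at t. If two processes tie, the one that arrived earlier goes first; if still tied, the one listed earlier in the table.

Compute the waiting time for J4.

Gantt: | J1 0-1 | J2 1-5 | J3 5-9 | J4 9-13 | J5 13-17 | J2 17-21 | J3 21-24 | J4 24-28 | J5 28-32 | J4 32-35 | J5 35-40 |
Completion: J1=1  J2=21  J3=24  J4=35  J5=40
Turnaround (C−A): J1=1  J2=21  J3=24  J4=35  J5=40
Waiting(J4) = turnaround − burst = 35 − 11 = 24

24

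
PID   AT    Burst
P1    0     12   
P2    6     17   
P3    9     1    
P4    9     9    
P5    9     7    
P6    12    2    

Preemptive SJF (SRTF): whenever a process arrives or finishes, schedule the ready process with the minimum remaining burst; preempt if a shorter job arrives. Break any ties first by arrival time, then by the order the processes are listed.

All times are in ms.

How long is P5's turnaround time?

Schedule: | P1 0-9 | P3 9-10 | P1 10-13 | P6 13-15 | P5 15-22 | P4 22-31 | P2 31-48 |
Completion: P1=13  P2=48  P3=10  P4=31  P5=22  P6=15
Turnaround(P5) = completion − arrival = 22 − 9 = 13

13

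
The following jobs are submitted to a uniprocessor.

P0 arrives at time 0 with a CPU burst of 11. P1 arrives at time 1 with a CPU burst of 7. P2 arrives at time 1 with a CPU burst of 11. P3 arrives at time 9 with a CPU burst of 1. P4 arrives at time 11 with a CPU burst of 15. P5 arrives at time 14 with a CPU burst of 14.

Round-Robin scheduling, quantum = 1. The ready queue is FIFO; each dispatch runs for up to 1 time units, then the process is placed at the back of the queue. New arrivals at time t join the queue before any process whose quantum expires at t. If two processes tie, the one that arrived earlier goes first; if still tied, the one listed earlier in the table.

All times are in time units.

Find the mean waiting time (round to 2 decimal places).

Schedule: | P0 0-1 | P1 1-2 | P2 2-3 | P0 3-4 | P1 4-5 | P2 5-6 | P0 6-7 | P1 7-8 | P2 8-9 | P0 9-10 | P1 10-11 | P3 11-12 | P2 12-13 | P0 13-14 | P4 14-15 | P1 15-16 | P2 16-17 | P5 17-18 | P0 18-19 | P4 19-20 | P1 20-21 | P2 21-22 | P5 22-23 | P0 23-24 | P4 24-25 | P1 25-26 | P2 26-27 | P5 27-28 | P0 28-29 | P4 29-30 | P2 30-31 | P5 31-32 | P0 32-33 | P4 33-34 | P2 34-35 | P5 35-36 | P0 36-37 | P4 37-38 | P2 38-39 | P5 39-40 | P0 40-41 | P4 41-42 | P2 42-43 | P5 43-44 | P4 44-45 | P5 45-46 | P4 46-47 | P5 47-48 | P4 48-49 | P5 49-50 | P4 50-51 | P5 51-52 | P4 52-53 | P5 53-54 | P4 54-55 | P5 55-56 | P4 56-57 | P5 57-58 | P4 58-59 |
Completion: P0=41  P1=26  P2=43  P3=12  P4=59  P5=58
Turnaround (C−A): P0=41  P1=25  P2=42  P3=3  P4=48  P5=44
Waiting times: P0=30, P1=18, P2=31, P3=2, P4=33, P5=30
Average waiting = (30+18+31+2+33+30) / 6 = 144/6 = 24.00

24.00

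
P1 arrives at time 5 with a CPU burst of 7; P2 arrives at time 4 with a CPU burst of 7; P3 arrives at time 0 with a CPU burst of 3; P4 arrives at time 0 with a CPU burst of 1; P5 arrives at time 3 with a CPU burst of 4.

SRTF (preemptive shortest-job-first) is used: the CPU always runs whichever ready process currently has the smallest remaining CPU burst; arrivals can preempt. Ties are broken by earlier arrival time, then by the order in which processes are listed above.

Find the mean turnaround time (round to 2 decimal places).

7.60

Schedule: | P4 0-1 | P3 1-4 | P5 4-8 | P2 8-15 | P1 15-22 |
Completion: P1=22  P2=15  P3=4  P4=1  P5=8
Turnaround (C−A): P1=17  P2=11  P3=4  P4=1  P5=5
Turnaround times: P1=17, P2=11, P3=4, P4=1, P5=5
Average turnaround = (17+11+4+1+5) / 5 = 38/5 = 7.60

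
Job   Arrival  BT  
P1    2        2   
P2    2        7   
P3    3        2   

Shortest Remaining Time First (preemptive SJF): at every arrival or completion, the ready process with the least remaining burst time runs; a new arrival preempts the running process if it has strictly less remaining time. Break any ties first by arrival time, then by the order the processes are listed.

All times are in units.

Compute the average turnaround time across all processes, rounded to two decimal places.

Timeline: | idle 0-2 | P1 2-4 | P3 4-6 | P2 6-13 |
Completion: P1=4  P2=13  P3=6
Turnaround times: P1=2, P2=11, P3=3
Average turnaround = (2+11+3) / 3 = 16/3 = 5.33

5.33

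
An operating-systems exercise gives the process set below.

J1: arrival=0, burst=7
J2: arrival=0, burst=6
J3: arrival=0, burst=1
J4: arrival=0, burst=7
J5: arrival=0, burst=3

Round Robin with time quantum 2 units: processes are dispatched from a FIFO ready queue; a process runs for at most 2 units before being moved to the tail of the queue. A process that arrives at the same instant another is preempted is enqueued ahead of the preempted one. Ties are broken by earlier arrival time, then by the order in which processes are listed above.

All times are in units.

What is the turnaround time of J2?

20

Timeline: | J1 0-2 | J2 2-4 | J3 4-5 | J4 5-7 | J5 7-9 | J1 9-11 | J2 11-13 | J4 13-15 | J5 15-16 | J1 16-18 | J2 18-20 | J4 20-22 | J1 22-23 | J4 23-24 |
Completion: J1=23  J2=20  J3=5  J4=24  J5=16
Turnaround (C−A): J1=23  J2=20  J3=5  J4=24  J5=16
Turnaround(J2) = completion − arrival = 20 − 0 = 20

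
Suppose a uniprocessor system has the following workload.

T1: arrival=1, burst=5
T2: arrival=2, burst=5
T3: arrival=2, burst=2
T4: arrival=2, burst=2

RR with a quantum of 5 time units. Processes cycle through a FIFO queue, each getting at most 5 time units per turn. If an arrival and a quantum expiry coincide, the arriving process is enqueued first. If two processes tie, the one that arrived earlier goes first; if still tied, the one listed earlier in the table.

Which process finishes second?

T2

Schedule: | idle 0-1 | T1 1-6 | T2 6-11 | T3 11-13 | T4 13-15 |
Completion: T1=6  T2=11  T3=13  T4=15
Turnaround (C−A): T1=5  T2=9  T3=11  T4=13
Finish order: T1 → T2 → T3 → T4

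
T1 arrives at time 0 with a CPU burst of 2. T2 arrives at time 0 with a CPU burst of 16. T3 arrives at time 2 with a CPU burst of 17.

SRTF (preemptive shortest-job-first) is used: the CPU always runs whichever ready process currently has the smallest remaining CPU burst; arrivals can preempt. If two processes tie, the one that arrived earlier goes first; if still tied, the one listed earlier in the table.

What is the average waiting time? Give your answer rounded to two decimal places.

6.00

Timeline: | T1 0-2 | T2 2-18 | T3 18-35 |
Completion: T1=2  T2=18  T3=35
Turnaround (C−A): T1=2  T2=18  T3=33
Waiting times: T1=0, T2=2, T3=16
Average waiting = (0+2+16) / 3 = 18/3 = 6.00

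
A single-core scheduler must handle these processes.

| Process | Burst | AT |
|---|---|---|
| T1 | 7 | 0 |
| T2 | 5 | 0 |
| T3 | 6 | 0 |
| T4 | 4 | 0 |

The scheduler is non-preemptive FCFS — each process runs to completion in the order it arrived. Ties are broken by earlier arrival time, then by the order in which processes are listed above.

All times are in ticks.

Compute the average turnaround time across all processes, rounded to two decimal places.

14.75

Timeline: | T1 0-7 | T2 7-12 | T3 12-18 | T4 18-22 |
Completion: T1=7  T2=12  T3=18  T4=22
Turnaround times: T1=7, T2=12, T3=18, T4=22
Average turnaround = (7+12+18+22) / 4 = 59/4 = 14.75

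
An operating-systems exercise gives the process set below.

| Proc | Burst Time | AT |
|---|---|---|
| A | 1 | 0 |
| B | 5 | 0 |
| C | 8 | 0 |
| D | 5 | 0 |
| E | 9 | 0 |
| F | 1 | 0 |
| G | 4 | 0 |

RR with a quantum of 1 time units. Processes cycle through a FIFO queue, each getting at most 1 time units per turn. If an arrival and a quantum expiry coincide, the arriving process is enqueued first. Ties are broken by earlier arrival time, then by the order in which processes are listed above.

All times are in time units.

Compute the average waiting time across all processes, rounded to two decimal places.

15.43

Timeline: | A 0-1 | B 1-2 | C 2-3 | D 3-4 | E 4-5 | F 5-6 | G 6-7 | B 7-8 | C 8-9 | D 9-10 | E 10-11 | G 11-12 | B 12-13 | C 13-14 | D 14-15 | E 15-16 | G 16-17 | B 17-18 | C 18-19 | D 19-20 | E 20-21 | G 21-22 | B 22-23 | C 23-24 | D 24-25 | E 25-26 | C 26-27 | E 27-28 | C 28-29 | E 29-30 | C 30-31 | E 31-33 |
Completion: A=1  B=23  C=31  D=25  E=33  F=6  G=22
Turnaround (C−A): A=1  B=23  C=31  D=25  E=33  F=6  G=22
Waiting times: A=0, B=18, C=23, D=20, E=24, F=5, G=18
Average waiting = (0+18+23+20+24+5+18) / 7 = 108/7 = 15.43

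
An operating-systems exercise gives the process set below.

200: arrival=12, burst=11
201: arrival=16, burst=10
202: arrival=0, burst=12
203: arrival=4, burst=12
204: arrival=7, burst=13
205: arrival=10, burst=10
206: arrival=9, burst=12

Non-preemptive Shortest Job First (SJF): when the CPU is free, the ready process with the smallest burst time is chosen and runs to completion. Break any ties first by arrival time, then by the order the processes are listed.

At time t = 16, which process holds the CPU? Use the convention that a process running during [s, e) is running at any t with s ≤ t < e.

Gantt: | 202 0-12 | 205 12-22 | 201 22-32 | 200 32-43 | 203 43-55 | 206 55-67 | 204 67-80 |
Completion: 200=43  201=32  202=12  203=55  204=80  205=22  206=67
Turnaround (C−A): 200=31  201=16  202=12  203=51  204=73  205=12  206=58

205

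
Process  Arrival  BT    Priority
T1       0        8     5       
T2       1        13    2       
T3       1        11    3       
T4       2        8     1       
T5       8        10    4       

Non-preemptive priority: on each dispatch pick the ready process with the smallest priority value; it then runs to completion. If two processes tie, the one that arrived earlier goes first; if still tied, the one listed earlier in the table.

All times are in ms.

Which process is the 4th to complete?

T3

Schedule: | T1 0-8 | T4 8-16 | T2 16-29 | T3 29-40 | T5 40-50 |
Completion: T1=8  T2=29  T3=40  T4=16  T5=50
Finish order: T1 → T4 → T2 → T3 → T5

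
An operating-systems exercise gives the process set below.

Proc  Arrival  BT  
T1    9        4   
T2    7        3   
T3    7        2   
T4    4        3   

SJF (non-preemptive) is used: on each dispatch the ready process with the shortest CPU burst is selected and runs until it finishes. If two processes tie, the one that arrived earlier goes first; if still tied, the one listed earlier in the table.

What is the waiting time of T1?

Schedule: | idle 0-4 | T4 4-7 | T3 7-9 | T2 9-12 | T1 12-16 |
Completion: T1=16  T2=12  T3=9  T4=7
Waiting(T1) = turnaround − burst = 7 − 4 = 3

3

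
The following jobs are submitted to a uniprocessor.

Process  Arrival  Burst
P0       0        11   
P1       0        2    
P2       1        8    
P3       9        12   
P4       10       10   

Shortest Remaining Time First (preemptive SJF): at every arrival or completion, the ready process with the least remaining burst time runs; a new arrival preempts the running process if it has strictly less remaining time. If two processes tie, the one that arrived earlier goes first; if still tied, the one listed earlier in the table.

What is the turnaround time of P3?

Timeline: | P1 0-2 | P2 2-10 | P4 10-20 | P0 20-31 | P3 31-43 |
Completion: P0=31  P1=2  P2=10  P3=43  P4=20
Turnaround(P3) = completion − arrival = 43 − 9 = 34

34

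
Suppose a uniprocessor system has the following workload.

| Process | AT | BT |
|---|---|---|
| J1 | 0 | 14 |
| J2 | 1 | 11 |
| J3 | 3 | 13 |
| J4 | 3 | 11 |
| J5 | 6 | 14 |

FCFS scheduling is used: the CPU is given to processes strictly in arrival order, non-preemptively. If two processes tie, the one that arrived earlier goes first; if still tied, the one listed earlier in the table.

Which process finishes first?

Gantt: | J1 0-14 | J2 14-25 | J3 25-38 | J4 38-49 | J5 49-63 |
Completion: J1=14  J2=25  J3=38  J4=49  J5=63
Finish order: J1 → J2 → J3 → J4 → J5

J1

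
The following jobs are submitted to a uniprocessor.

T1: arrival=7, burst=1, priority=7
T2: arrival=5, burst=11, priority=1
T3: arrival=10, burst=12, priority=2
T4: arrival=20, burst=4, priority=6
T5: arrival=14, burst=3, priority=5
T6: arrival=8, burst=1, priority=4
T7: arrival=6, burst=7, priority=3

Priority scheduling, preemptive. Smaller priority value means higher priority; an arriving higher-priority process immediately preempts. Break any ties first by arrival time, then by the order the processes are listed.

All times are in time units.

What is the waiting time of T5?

Timeline: | idle 0-5 | T2 5-16 | T3 16-28 | T7 28-35 | T6 35-36 | T5 36-39 | T4 39-43 | T1 43-44 |
Completion: T1=44  T2=16  T3=28  T4=43  T5=39  T6=36  T7=35
Waiting(T5) = turnaround − burst = 25 − 3 = 22

22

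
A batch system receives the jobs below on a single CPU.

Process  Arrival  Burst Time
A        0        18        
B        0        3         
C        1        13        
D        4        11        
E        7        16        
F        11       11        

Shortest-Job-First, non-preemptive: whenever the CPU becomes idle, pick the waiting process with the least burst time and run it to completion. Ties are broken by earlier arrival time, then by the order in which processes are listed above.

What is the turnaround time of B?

3

Gantt: | B 0-3 | C 3-16 | D 16-27 | F 27-38 | E 38-54 | A 54-72 |
Completion: A=72  B=3  C=16  D=27  E=54  F=38
Turnaround (C−A): A=72  B=3  C=15  D=23  E=47  F=27
Turnaround(B) = completion − arrival = 3 − 0 = 3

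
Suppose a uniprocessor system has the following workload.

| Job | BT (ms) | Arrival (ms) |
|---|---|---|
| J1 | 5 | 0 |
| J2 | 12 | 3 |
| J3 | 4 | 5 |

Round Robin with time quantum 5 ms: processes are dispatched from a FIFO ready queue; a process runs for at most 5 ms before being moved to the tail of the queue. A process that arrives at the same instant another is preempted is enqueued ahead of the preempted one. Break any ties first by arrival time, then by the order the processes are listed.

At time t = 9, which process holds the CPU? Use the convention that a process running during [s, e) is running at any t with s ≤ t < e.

Schedule: | J1 0-5 | J2 5-10 | J3 10-14 | J2 14-21 |
Completion: J1=5  J2=21  J3=14

J2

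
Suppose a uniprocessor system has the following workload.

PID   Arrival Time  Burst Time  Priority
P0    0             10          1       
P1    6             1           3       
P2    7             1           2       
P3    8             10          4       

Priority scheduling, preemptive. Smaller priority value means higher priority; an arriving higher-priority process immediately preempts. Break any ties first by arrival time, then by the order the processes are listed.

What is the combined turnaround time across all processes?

Timeline: | P0 0-10 | P2 10-11 | P1 11-12 | P3 12-22 |
Completion: P0=10  P1=12  P2=11  P3=22
Turnaround = completion − arrival: P0=10, P1=6, P2=4, P3=14
Total turnaround = 10 + 6 + 4 + 14 = 34

34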